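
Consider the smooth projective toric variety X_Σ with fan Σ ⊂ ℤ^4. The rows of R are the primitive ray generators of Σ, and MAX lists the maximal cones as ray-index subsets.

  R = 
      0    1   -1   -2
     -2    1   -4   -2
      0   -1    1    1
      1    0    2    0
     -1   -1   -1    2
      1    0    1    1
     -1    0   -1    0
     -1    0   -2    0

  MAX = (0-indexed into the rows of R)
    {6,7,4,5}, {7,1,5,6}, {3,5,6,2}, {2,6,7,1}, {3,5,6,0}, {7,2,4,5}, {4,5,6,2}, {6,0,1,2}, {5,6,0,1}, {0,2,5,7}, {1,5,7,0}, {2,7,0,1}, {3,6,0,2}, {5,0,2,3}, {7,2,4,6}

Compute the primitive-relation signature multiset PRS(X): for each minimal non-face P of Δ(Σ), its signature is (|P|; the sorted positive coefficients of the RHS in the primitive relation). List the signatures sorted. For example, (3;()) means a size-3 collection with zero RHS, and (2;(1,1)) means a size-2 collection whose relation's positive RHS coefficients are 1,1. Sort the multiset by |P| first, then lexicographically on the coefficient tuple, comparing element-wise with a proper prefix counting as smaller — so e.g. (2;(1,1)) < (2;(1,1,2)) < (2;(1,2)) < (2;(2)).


Δ(Σ) — 8 vertices, 9 min non-faces:

  • {3,7}:  v_{3} + v_{7} = 0  ⇒ sig = (2;())
  • {0,4}:  v_{0} + v_{4} = v_{7}  ⇒ sig = (2;(1))
  • {1,3}:  v_{1} + v_{3} = v_{0} + v_{6}  ⇒ sig = (2;(1,1))
  • {3,4}:  v_{3} + v_{4} = v_{2} + v_{5} + v_{6}  ⇒ sig = (2;(1,1,1))
  • {1,4}:  v_{1} + v_{4} = v_{6} + 2·v_{7}  ⇒ sig = (2;(1,2))
  • {0,6,7}:  v_{0} + v_{6} + v_{7} = v_{1}  ⇒ sig = (3;(1))
  • {1,2,5}:  v_{1} + v_{2} + v_{5} = v_{7}  ⇒ sig = (3;(1))
  • {0,2,5,6}:  v_{0} + v_{2} + v_{5} + v_{6} = 0  ⇒ sig = (4;())
  • {2,5,6,7}:  v_{2} + v_{5} + v_{6} + v_{7} = v_{4}  ⇒ sig = (4;(1))

Hence PRS(X_Σ) =
    (2;())
    (2;(1))
    (2;(1,1))
    (2;(1,1,1))
    (2;(1,2))
    (3;(1))
    (3;(1))
    (4;())
    (4;(1))


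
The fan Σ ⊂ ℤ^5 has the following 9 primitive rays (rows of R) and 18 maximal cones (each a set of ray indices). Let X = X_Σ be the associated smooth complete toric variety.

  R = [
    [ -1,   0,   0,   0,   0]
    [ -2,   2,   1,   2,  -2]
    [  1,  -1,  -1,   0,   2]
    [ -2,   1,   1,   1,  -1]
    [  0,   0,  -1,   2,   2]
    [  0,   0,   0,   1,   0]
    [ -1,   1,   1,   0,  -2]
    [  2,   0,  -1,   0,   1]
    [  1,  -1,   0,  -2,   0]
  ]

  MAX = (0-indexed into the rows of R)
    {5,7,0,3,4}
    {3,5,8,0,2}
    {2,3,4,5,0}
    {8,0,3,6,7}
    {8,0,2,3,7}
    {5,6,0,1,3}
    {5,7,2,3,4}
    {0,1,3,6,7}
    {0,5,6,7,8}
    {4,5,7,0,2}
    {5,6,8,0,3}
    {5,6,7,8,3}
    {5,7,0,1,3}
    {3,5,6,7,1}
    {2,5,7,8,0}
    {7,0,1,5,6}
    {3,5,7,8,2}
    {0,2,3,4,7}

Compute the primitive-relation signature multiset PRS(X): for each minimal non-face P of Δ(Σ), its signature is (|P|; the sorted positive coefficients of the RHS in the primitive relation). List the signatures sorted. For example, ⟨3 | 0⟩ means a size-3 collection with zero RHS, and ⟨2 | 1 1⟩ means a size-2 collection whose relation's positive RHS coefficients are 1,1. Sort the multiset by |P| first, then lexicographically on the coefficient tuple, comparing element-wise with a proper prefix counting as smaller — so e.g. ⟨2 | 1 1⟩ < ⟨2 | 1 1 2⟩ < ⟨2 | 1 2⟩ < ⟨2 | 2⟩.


Δ(Σ) — 9 vertices, 9 min non-faces:

  {2,6}:  v_{2} + v_{6} = 0  →  sig = ⟨2 | 0⟩
  {1,8}:  v_{1} + v_{8} = v_{6}  →  sig = ⟨2 | 1⟩
  {4,8}:  v_{4} + v_{8} = v_{2}  →  sig = ⟨2 | 1⟩
  {1,2}:  v_{1} + v_{2} = v_{0} + v_{3} + v_{5} + v_{7}  →  sig = ⟨2 | 1 1 1 1⟩
  {4,6}:  v_{4} + v_{6} = v_{0} + v_{3} + v_{5} + v_{7}  →  sig = ⟨2 | 1 1 1 1⟩
  {1,4}:  v_{1} + v_{4} = 2·v_{0} + 2·v_{3} + 2·v_{5} + 2·v_{7}  →  sig = ⟨2 | 2 2 2 2⟩
  {0,3,5,7,8}:  v_{0} + v_{3} + v_{5} + v_{7} + v_{8} = 0  →  sig = ⟨5 | 0⟩
  {0,2,3,5,7}:  v_{0} + v_{2} + v_{3} + v_{5} + v_{7} = v_{4}  →  sig = ⟨5 | 1⟩
  {0,3,5,6,7}:  v_{0} + v_{3} + v_{5} + v_{6} + v_{7} = v_{1}  →  sig = ⟨5 | 1⟩

Hence PRS(X_Σ) =
    |P|=2: 6 collections, coeffs (), (1), (1), (1,1,1,1), (1,1,1,1), (2,2,2,2)
    |P|=5: 3 collections, coeffs (), (1), (1)


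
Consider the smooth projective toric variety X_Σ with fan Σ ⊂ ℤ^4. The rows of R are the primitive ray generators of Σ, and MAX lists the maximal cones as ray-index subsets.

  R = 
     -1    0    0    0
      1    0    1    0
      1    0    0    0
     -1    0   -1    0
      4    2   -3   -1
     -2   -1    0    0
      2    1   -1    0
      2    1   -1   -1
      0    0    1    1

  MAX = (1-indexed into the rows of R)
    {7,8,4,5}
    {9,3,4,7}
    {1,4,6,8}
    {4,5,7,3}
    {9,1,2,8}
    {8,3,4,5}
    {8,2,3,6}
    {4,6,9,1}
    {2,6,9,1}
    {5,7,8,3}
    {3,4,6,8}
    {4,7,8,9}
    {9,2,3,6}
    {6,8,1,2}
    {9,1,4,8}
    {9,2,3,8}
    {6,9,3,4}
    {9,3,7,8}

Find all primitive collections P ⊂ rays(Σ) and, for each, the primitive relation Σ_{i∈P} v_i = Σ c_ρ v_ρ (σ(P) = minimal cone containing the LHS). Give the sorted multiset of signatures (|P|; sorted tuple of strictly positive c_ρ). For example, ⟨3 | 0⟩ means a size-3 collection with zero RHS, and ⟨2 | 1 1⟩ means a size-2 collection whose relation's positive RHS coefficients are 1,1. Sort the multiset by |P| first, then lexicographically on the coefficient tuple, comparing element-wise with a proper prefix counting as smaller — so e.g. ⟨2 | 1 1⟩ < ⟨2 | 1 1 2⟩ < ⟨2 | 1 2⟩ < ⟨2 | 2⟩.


12 minimal non-faces of Δ(Σ) (on 9 rays):

  P={1,3}:  v_{1} + v_{3} = 0 ; sig = ⟨2 | 0⟩
  P={2,4}:  v_{2} + v_{4} = 0 ; sig = ⟨2 | 0⟩
  P={6,7}:  v_{6} + v_{7} = v_{3} + v_{4} ; sig = ⟨2 | 1 1⟩
  P={1,5}:  v_{1} + v_{5} = v_{4} + v_{7} + v_{8} ; sig = ⟨2 | 1 1 1⟩
  P={1,7}:  v_{1} + v_{7} = v_{4} + v_{8} + v_{9} ; sig = ⟨2 | 1 1 1⟩
  P={2,5}:  v_{2} + v_{5} = v_{3} + v_{7} + v_{8} ; sig = ⟨2 | 1 1 1⟩
  P={2,7}:  v_{2} + v_{7} = v_{3} + v_{8} + v_{9} ; sig = ⟨2 | 1 1 1⟩
  P={5,6}:  v_{5} + v_{6} = 2·v_{3} + 2·v_{4} + v_{8} ; sig = ⟨2 | 1 2 2⟩
  P={5,9}:  v_{5} + v_{9} = 2·v_{7} ; sig = ⟨2 | 2⟩
  P={6,8,9}:  v_{6} + v_{8} + v_{9} = 0 ; sig = ⟨3 | 0⟩
  P={3,4,7,8}:  v_{3} + v_{4} + v_{7} + v_{8} = v_{5} ; sig = ⟨4 | 1⟩
  P={3,4,8,9}:  v_{3} + v_{4} + v_{8} + v_{9} = v_{7} ; sig = ⟨4 | 1⟩

so the primitive-relation signature multiset is
{ ⟨2 | 0⟩ ×2,  ⟨2 | 1 1⟩,  ⟨2 | 1 1 1⟩ ×4,  ⟨2 | 1 2 2⟩,  ⟨2 | 2⟩,  ⟨3 | 0⟩,  ⟨4 | 1⟩ ×2 }


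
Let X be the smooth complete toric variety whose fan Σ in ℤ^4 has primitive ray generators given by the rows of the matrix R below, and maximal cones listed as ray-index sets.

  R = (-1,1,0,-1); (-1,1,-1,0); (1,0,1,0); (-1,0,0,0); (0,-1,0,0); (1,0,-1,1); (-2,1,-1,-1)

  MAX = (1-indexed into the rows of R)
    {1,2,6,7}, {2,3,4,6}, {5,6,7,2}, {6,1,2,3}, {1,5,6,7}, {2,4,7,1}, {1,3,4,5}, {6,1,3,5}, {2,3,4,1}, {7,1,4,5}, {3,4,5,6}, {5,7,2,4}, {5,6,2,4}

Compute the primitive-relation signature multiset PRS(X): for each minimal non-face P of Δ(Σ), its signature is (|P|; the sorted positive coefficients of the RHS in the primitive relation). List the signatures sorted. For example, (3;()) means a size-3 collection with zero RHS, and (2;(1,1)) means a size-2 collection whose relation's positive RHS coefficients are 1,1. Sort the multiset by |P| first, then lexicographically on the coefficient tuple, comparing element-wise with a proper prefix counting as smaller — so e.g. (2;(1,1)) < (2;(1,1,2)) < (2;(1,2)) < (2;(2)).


Primitive collections (5):

  P={3,7}:  v_{3} + v_{7} = v_{1} — sig = (2;(1))
  P={2,3,5}:  v_{2} + v_{3} + v_{5} = 0 — sig = (3;())
  P={1,2,5}:  v_{1} + v_{2} + v_{5} = v_{7} — sig = (3;(1))
  P={1,4,6}:  v_{1} + v_{4} + v_{6} = v_{2} — sig = (3;(1))
  P={4,6,7}:  v_{4} + v_{6} + v_{7} = 2·v_{2} + v_{5} — sig = (3;(1,2))

Sorted signature multiset PRS(X):
[(2;(1)), (3;()), (3;(1)), (3;(1)), (3;(1,2))]


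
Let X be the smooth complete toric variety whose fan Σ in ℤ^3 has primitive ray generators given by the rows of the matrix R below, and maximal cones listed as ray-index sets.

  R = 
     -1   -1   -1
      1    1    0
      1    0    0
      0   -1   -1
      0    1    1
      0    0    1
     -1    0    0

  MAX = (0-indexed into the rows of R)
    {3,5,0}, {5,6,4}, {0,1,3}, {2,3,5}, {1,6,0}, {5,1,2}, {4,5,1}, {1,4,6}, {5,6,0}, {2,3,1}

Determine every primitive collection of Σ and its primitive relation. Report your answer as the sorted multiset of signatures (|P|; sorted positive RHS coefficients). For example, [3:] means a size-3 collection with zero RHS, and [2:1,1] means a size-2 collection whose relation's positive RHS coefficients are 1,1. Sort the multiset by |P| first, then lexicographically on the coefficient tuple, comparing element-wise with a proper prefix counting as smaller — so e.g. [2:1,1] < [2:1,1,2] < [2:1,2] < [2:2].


The 9 primitive collections of Σ (r=7, n=3):

  P={2,6}:  v_{2} + v_{6} = 0  ⇒ sig = [2:]
  P={3,4}:  v_{3} + v_{4} = 0  ⇒ sig = [2:]
  P={0,2}:  v_{0} + v_{2} = v_{3}  ⇒ sig = [2:1]
  P={0,4}:  v_{0} + v_{4} = v_{6}  ⇒ sig = [2:1]
  P={3,6}:  v_{3} + v_{6} = v_{0}  ⇒ sig = [2:1]
  P={2,4}:  v_{2} + v_{4} = v_{1} + v_{5}  ⇒ sig = [2:1,1]
  P={0,1,5}:  v_{0} + v_{1} + v_{5} = 0  ⇒ sig = [3:]
  P={1,3,5}:  v_{1} + v_{3} + v_{5} = v_{2}  ⇒ sig = [3:1]
  P={1,5,6}:  v_{1} + v_{5} + v_{6} = v_{4}  ⇒ sig = [3:1]

so the primitive-relation signature multiset is
    |P|=2: 6 collections, coeffs (), (), (1), (1), (1), (1,1)
    |P|=3: 3 collections, coeffs (), (1), (1)


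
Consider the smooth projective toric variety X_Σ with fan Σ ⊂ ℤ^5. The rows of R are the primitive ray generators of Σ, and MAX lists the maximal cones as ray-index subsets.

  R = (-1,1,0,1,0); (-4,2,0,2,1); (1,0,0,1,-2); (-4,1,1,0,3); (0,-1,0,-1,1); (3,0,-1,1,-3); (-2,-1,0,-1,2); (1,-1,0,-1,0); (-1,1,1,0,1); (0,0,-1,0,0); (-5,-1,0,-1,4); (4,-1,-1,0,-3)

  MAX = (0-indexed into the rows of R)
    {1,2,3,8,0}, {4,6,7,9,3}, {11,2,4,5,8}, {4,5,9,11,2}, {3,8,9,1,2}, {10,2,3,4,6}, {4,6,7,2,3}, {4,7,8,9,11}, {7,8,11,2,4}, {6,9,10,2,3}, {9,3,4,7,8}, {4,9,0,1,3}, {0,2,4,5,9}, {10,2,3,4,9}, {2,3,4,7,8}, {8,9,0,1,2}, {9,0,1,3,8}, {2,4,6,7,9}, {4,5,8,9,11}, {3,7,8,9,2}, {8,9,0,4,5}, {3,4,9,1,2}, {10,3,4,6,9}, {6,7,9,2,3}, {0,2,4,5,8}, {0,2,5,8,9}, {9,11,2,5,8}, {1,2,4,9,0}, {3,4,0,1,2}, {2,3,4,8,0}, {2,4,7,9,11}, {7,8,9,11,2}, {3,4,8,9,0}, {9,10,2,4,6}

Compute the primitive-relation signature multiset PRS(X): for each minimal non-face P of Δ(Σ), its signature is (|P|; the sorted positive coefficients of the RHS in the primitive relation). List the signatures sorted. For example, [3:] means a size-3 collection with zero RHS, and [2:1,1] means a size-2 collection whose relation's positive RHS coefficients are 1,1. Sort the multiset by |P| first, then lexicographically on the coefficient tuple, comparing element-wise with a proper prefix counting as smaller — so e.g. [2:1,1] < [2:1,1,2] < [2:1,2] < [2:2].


24 minimal non-faces of Δ(Σ) (on 12 rays):

  P = {0,7}:  v_{0} + v_{7} = 0  so sig = [2:]
  P = {3,11}:  v_{3} + v_{11} = 0  so sig = [2:]
  P = {0,11}:  v_{0} + v_{11} = v_{5}  so sig = [2:1]
  P = {3,5}:  v_{3} + v_{5} = v_{0}  so sig = [2:1]
  P = {5,7}:  v_{5} + v_{7} = v_{11}  so sig = [2:1]
  P = {6,8}:  v_{6} + v_{8} = v_{3} + v_{7}  so sig = [2:1,1]
  P = {8,10}:  v_{8} + v_{10} = v_{3} + v_{6}  so sig = [2:1,1]
  P = {1,7}:  v_{1} + v_{7} = v_{2} + v_{3} + v_{9}  so sig = [2:1,1,1]
  P = {1,11}:  v_{1} + v_{11} = v_{0} + v_{2} + v_{9}  so sig = [2:1,1,1]
  P = {5,6}:  v_{5} + v_{6} = v_{2} + v_{4} + v_{9}  so sig = [2:1,1,1]
  P = {0,6}:  v_{0} + v_{6} = v_{2} + v_{3} + v_{4} + v_{9}  so sig = [2:1,1,1,1]
  P = {6,11}:  v_{6} + v_{11} = v_{2} + v_{4} + v_{7} + v_{9}  so sig = [2:1,1,1,1]
  P = {10,11}:  v_{10} + v_{11} = v_{2} + v_{4} + v_{6} + v_{9}  so sig = [2:1,1,1,1]
  P = {1,5}:  v_{1} + v_{5} = 2·v_{0} + v_{2} + v_{9}  so sig = [2:1,1,2]
  P = {1,6}:  v_{1} + v_{6} = 2·v_{2} + 2·v_{3} + v_{4} + 2·v_{9}  so sig = [2:1,2,2,2]
  P = {5,10}:  v_{5} + v_{10} = 2·v_{2} + v_{3} + 2·v_{4} + 2·v_{9}  so sig = [2:1,2,2,2]
  P = {7,10}:  v_{7} + v_{10} = 2·v_{6}  so sig = [2:2]
  P = {0,10}:  v_{0} + v_{10} = 2·v_{2} + 2·v_{3} + 2·v_{4} + 2·v_{9}  so sig = [2:2,2,2,2]
  P = {1,10}:  v_{1} + v_{10} = 3·v_{2} + 3·v_{3} + 2·v_{4} + 3·v_{9}  so sig = [2:2,3,3,3]
  P = {1,4,8}:  v_{1} + v_{4} + v_{8} = v_{0} + v_{3}  so sig = [3:1,1]
  P = {2,4,8,9}:  v_{2} + v_{4} + v_{8} + v_{9} = 0  so sig = [4:]
  P = {0,2,3,9}:  v_{0} + v_{2} + v_{3} + v_{9} = v_{1}  so sig = [4:1]
  P = {2,3,4,6,9}:  v_{2} + v_{3} + v_{4} + v_{6} + v_{9} = v_{10}  so sig = [5:1]
  P = {2,3,4,7,9}:  v_{2} + v_{3} + v_{4} + v_{7} + v_{9} = v_{6}  so sig = [5:1]

Signatures (|P|; sorted positive RHS coefficients), sorted:
{ [2:] ×2,  [2:1] ×3,  [2:1,1] ×2,  [2:1,1,1] ×3,  [2:1,1,1,1] ×3,  [2:1,1,2],  [2:1,2,2,2] ×2,  [2:2],  [2:2,2,2,2],  [2:2,3,3,3],  [3:1,1],  [4:],  [4:1],  [5:1] ×2 }


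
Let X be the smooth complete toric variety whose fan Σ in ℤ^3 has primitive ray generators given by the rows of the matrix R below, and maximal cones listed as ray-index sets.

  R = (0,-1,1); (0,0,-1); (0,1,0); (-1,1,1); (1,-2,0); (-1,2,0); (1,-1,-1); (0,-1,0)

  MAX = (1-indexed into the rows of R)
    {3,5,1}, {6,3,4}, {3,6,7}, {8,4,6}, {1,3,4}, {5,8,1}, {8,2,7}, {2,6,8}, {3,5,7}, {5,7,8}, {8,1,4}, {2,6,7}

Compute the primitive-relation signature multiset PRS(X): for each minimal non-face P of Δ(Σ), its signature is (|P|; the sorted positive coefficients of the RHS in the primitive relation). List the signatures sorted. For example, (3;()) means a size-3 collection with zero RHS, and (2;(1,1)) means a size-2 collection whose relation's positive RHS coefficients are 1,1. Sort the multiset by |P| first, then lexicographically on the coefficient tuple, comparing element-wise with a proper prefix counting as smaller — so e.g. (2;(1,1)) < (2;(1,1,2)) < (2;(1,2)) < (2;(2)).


11 collections generate NE(X_Σ); each relation:

  P = {3,8}:  v_{3} + v_{8} = 0  →  sig = (2;())
  P = {4,7}:  v_{4} + v_{7} = 0  →  sig = (2;())
  P = {5,6}:  v_{5} + v_{6} = 0  →  sig = (2;())
  P = {1,2}:  v_{1} + v_{2} = v_{8}  →  sig = (2;(1))
  P = {1,6}:  v_{1} + v_{6} = v_{4}  →  sig = (2;(1))
  P = {1,7}:  v_{1} + v_{7} = v_{5}  →  sig = (2;(1))
  P = {4,5}:  v_{4} + v_{5} = v_{1}  →  sig = (2;(1))
  P = {2,3}:  v_{2} + v_{3} = v_{6} + v_{7}  →  sig = (2;(1,1))
  P = {2,4}:  v_{2} + v_{4} = v_{6} + v_{8}  →  sig = (2;(1,1))
  P = {2,5}:  v_{2} + v_{5} = v_{7} + v_{8}  →  sig = (2;(1,1))
  P = {6,7,8}:  v_{6} + v_{7} + v_{8} = v_{2}  →  sig = (3;(1))

Sorted signature multiset PRS(X):
    (2;())
    (2;())
    (2;())
    (2;(1))
    (2;(1))
    (2;(1))
    (2;(1))
    (2;(1,1))
    (2;(1,1))
    (2;(1,1))
    (3;(1))


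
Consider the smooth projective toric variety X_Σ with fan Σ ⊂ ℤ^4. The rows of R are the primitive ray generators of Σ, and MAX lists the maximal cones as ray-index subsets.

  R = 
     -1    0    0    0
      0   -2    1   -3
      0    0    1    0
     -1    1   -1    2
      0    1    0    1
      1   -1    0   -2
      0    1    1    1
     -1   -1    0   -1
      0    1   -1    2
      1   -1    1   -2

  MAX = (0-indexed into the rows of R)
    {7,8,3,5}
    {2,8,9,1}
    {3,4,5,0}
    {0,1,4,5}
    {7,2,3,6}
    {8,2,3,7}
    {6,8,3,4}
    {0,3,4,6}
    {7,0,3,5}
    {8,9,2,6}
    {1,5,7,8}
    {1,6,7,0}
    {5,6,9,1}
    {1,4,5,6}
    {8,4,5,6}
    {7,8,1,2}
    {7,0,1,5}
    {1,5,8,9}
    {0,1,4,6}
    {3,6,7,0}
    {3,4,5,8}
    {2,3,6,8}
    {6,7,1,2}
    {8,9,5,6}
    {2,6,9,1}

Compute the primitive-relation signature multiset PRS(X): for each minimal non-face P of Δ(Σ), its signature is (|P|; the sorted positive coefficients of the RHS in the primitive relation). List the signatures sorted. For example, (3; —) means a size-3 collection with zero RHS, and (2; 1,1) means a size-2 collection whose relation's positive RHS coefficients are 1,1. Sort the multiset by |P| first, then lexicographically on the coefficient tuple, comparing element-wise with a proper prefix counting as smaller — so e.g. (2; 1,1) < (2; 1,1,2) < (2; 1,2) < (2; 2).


Primitive collections (16):

  P={3,9}:  v_{3} + v_{9} = 0  ⟹  sig = (2; —)
  P={0,8}:  v_{0} + v_{8} = v_{3}  ⟹  sig = (2; 1)
  P={1,3}:  v_{1} + v_{3} = v_{7}  ⟹  sig = (2; 1)
  P={2,4}:  v_{2} + v_{4} = v_{6}  ⟹  sig = (2; 1)
  P={2,5}:  v_{2} + v_{5} = v_{9}  ⟹  sig = (2; 1)
  P={4,7}:  v_{4} + v_{7} = v_{0}  ⟹  sig = (2; 1)
  P={7,9}:  v_{7} + v_{9} = v_{1}  ⟹  sig = (2; 1)
  P={0,2}:  v_{0} + v_{2} = v_{6} + v_{7}  ⟹  sig = (2; 1,1)
  P={0,9}:  v_{0} + v_{9} = v_{1} + v_{4}  ⟹  sig = (2; 1,1)
  P={4,9}:  v_{4} + v_{9} = v_{5} + v_{6}  ⟹  sig = (2; 1,1)
  P={1,4,8}:  v_{1} + v_{4} + v_{8} = 0  ⟹  sig = (3; —)
  P={1,6,8}:  v_{1} + v_{6} + v_{8} = v_{2}  ⟹  sig = (3; 1)
  P={3,5,6}:  v_{3} + v_{5} + v_{6} = v_{4}  ⟹  sig = (3; 1)
  P={5,6,7}:  v_{5} + v_{6} + v_{7} = v_{1} + v_{4}  ⟹  sig = (3; 1,1)
  P={6,7,8}:  v_{6} + v_{7} + v_{8} = v_{2} + v_{3}  ⟹  sig = (3; 1,1)
  P={0,5,6}:  v_{0} + v_{5} + v_{6} = v_{1} + 2·v_{4}  ⟹  sig = (3; 1,2)

so the primitive-relation signature multiset is
{ (2; —),  (2; 1) ×6,  (2; 1,1) ×3,  (3; —),  (3; 1) ×2,  (3; 1,1) ×2,  (3; 1,2) }


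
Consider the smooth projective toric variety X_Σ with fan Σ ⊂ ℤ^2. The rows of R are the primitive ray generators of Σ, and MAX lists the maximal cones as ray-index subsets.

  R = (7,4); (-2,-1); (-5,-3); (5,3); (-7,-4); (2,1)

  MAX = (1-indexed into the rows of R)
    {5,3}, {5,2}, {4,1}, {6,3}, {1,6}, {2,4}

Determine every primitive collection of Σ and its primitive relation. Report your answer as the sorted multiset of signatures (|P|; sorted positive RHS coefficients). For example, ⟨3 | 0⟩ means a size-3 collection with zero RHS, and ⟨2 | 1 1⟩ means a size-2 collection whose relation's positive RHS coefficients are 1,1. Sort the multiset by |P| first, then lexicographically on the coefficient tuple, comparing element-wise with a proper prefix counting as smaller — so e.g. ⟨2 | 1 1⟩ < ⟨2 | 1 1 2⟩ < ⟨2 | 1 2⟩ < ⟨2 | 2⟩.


9 collections generate NE(X_Σ); each relation:

  • {1,5}:  v_{1} + v_{5} = 0  ⟹  sig = ⟨2 | 0⟩
  • {2,6}:  v_{2} + v_{6} = 0  ⟹  sig = ⟨2 | 0⟩
  • {3,4}:  v_{3} + v_{4} = 0  ⟹  sig = ⟨2 | 0⟩
  • {1,2}:  v_{1} + v_{2} = v_{4}  ⟹  sig = ⟨2 | 1⟩
  • {1,3}:  v_{1} + v_{3} = v_{6}  ⟹  sig = ⟨2 | 1⟩
  • {2,3}:  v_{2} + v_{3} = v_{5}  ⟹  sig = ⟨2 | 1⟩
  • {4,5}:  v_{4} + v_{5} = v_{2}  ⟹  sig = ⟨2 | 1⟩
  • {4,6}:  v_{4} + v_{6} = v_{1}  ⟹  sig = ⟨2 | 1⟩
  • {5,6}:  v_{5} + v_{6} = v_{3}  ⟹  sig = ⟨2 | 1⟩

Sorted signature multiset PRS(X):
    ⟨2 | 0⟩
    ⟨2 | 0⟩
    ⟨2 | 0⟩
    ⟨2 | 1⟩
    ⟨2 | 1⟩
    ⟨2 | 1⟩
    ⟨2 | 1⟩
    ⟨2 | 1⟩
    ⟨2 | 1⟩


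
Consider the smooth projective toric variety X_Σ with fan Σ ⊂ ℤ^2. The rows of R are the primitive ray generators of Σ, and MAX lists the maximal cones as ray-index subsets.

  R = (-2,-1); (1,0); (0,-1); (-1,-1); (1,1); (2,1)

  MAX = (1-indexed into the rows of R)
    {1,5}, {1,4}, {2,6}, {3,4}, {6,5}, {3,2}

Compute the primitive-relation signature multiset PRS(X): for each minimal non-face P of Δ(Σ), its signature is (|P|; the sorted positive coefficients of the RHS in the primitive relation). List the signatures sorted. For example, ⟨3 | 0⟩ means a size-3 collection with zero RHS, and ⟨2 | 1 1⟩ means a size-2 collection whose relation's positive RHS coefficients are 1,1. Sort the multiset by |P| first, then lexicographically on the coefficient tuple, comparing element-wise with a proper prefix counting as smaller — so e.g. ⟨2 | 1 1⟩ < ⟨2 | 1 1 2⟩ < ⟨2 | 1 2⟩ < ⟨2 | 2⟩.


Primitive collections (9):

  P={1,6}:  v_{1} + v_{6} = 0 ; sig = ⟨2 | 0⟩
  P={4,5}:  v_{4} + v_{5} = 0 ; sig = ⟨2 | 0⟩
  P={1,2}:  v_{1} + v_{2} = v_{4} ; sig = ⟨2 | 1⟩
  P={2,4}:  v_{2} + v_{4} = v_{3} ; sig = ⟨2 | 1⟩
  P={2,5}:  v_{2} + v_{5} = v_{6} ; sig = ⟨2 | 1⟩
  P={3,5}:  v_{3} + v_{5} = v_{2} ; sig = ⟨2 | 1⟩
  P={4,6}:  v_{4} + v_{6} = v_{2} ; sig = ⟨2 | 1⟩
  P={1,3}:  v_{1} + v_{3} = 2·v_{4} ; sig = ⟨2 | 2⟩
  P={3,6}:  v_{3} + v_{6} = 2·v_{2} ; sig = ⟨2 | 2⟩

Sorted signature multiset PRS(X):
[⟨2 | 0⟩, ⟨2 | 0⟩, ⟨2 | 1⟩, ⟨2 | 1⟩, ⟨2 | 1⟩, ⟨2 | 1⟩, ⟨2 | 1⟩, ⟨2 | 2⟩, ⟨2 | 2⟩]


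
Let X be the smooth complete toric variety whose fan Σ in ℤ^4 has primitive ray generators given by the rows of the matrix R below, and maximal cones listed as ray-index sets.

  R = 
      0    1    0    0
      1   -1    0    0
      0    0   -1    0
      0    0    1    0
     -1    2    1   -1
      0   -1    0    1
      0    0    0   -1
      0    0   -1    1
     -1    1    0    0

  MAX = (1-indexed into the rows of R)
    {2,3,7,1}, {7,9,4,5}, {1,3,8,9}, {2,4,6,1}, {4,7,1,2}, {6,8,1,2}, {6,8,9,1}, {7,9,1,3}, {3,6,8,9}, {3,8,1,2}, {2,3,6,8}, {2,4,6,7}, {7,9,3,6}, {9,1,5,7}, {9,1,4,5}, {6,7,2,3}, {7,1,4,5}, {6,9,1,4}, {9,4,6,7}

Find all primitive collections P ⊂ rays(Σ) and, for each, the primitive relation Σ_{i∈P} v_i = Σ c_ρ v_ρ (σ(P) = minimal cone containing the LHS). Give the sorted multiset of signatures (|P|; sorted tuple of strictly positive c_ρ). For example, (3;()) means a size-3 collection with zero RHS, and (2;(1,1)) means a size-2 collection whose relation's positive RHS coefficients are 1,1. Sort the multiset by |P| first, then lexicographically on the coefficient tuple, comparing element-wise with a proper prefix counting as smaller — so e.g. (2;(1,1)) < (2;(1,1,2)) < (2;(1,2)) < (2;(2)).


|primitive collections| = 11. Relations:

  P={2,9}:  v_{2} + v_{9} = 0  ⟹  sig = (2;())
  P={3,4}:  v_{3} + v_{4} = 0  ⟹  sig = (2;())
  P={7,8}:  v_{7} + v_{8} = v_{3}  ⟹  sig = (2;(1))
  P={4,8}:  v_{4} + v_{8} = v_{1} + v_{6}  ⟹  sig = (2;(1,1))
  P={5,6}:  v_{5} + v_{6} = v_{4} + v_{9}  ⟹  sig = (2;(1,1))
  P={5,8}:  v_{5} + v_{8} = v_{1} + v_{9}  ⟹  sig = (2;(1,1))
  P={2,5}:  v_{2} + v_{5} = v_{1} + v_{4} + v_{7}  ⟹  sig = (2;(1,1,1))
  P={3,5}:  v_{3} + v_{5} = v_{1} + v_{7} + v_{9}  ⟹  sig = (2;(1,1,1))
  P={1,6,7}:  v_{1} + v_{6} + v_{7} = 0  ⟹  sig = (3;())
  P={1,3,6}:  v_{1} + v_{3} + v_{6} = v_{8}  ⟹  sig = (3;(1))
  P={1,4,7,9}:  v_{1} + v_{4} + v_{7} + v_{9} = v_{5}  ⟹  sig = (4;(1))

so the primitive-relation signature multiset is
    (2;())
    (2;())
    (2;(1))
    (2;(1,1))
    (2;(1,1))
    (2;(1,1))
    (2;(1,1,1))
    (2;(1,1,1))
    (3;())
    (3;(1))
    (4;(1))


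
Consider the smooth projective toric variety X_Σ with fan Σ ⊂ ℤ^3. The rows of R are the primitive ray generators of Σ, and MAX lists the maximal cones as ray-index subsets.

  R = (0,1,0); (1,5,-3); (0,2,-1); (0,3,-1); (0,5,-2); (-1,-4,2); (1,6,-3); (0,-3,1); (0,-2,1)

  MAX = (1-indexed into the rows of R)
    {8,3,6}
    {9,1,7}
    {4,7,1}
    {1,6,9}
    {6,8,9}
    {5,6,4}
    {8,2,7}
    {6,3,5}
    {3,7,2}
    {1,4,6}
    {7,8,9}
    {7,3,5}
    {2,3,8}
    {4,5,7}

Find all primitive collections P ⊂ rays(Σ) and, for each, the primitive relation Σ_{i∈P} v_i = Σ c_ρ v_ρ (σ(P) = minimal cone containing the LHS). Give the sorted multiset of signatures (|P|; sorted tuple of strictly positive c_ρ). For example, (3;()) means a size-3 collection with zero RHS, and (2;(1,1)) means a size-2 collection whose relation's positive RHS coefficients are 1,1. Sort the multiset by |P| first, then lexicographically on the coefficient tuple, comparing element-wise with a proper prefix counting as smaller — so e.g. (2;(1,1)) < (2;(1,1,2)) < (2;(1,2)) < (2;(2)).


Δ(Σ) — 9 vertices, 16 min non-faces:

  P = {3,9}:  v_{3} + v_{9} = 0 ; sig = (2;())
  P = {4,8}:  v_{4} + v_{8} = 0 ; sig = (2;())
  P = {1,2}:  v_{1} + v_{2} = v_{7} ; sig = (2;(1))
  P = {1,3}:  v_{1} + v_{3} = v_{4} ; sig = (2;(1))
  P = {1,8}:  v_{1} + v_{8} = v_{9} ; sig = (2;(1))
  P = {3,4}:  v_{3} + v_{4} = v_{5} ; sig = (2;(1))
  P = {4,9}:  v_{4} + v_{9} = v_{1} ; sig = (2;(1))
  P = {5,8}:  v_{5} + v_{8} = v_{3} ; sig = (2;(1))
  P = {5,9}:  v_{5} + v_{9} = v_{4} ; sig = (2;(1))
  P = {6,7}:  v_{6} + v_{7} = v_{3} ; sig = (2;(1))
  P = {2,4}:  v_{2} + v_{4} = v_{3} + v_{7} ; sig = (2;(1,1))
  P = {2,9}:  v_{2} + v_{9} = v_{7} + v_{8} ; sig = (2;(1,1))
  P = {2,5}:  v_{2} + v_{5} = 2·v_{3} + v_{7} ; sig = (2;(1,2))
  P = {2,6}:  v_{2} + v_{6} = 2·v_{3} + v_{8} ; sig = (2;(1,2))
  P = {1,5}:  v_{1} + v_{5} = 2·v_{4} ; sig = (2;(2))
  P = {3,7,8}:  v_{3} + v_{7} + v_{8} = v_{2} ; sig = (3;(1))

so the primitive-relation signature multiset is
    (2;())
    (2;())
    (2;(1))
    (2;(1))
    (2;(1))
    (2;(1))
    (2;(1))
    (2;(1))
    (2;(1))
    (2;(1))
    (2;(1,1))
    (2;(1,1))
    (2;(1,2))
    (2;(1,2))
    (2;(2))
    (3;(1))


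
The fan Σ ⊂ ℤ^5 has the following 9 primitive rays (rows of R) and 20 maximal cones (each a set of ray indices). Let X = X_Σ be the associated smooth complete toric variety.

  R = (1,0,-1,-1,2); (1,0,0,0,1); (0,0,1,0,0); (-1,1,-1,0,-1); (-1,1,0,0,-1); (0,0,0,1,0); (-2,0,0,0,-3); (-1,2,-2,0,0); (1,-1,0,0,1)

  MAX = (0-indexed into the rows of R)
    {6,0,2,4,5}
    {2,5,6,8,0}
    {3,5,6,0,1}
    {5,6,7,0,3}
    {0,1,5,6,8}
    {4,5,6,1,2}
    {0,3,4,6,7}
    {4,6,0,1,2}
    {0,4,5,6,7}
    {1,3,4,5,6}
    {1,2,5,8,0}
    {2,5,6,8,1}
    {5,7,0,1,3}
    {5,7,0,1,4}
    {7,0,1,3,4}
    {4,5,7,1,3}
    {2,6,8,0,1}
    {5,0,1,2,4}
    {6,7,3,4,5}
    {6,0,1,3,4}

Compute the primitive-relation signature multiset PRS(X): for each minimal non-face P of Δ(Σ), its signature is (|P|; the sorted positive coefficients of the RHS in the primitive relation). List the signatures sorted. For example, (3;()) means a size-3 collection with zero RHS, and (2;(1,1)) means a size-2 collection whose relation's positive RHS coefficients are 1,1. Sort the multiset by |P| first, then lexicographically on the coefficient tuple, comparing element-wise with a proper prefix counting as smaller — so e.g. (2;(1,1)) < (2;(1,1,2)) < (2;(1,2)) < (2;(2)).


9 collections generate NE(X_Σ); each relation:

  P={4,8}:  v_{4} + v_{8} = 0 ; sig = (2;())
  P={2,3}:  v_{2} + v_{3} = v_{4} ; sig = (2;(1))
  P={7,8}:  v_{7} + v_{8} = v_{0} + v_{3} + v_{5} ; sig = (2;(1,1,1))
  P={3,8}:  v_{3} + v_{8} = v_{0} + v_{1} + v_{5} + v_{6} ; sig = (2;(1,1,1,1))
  P={2,7}:  v_{2} + v_{7} = v_{0} + 2·v_{4} + v_{5} ; sig = (2;(1,1,2))
  P={1,6,7}:  v_{1} + v_{6} + v_{7} = 2·v_{3} ; sig = (3;(2))
  P={0,3,4,5}:  v_{0} + v_{3} + v_{4} + v_{5} = v_{7} ; sig = (4;(1))
  P={0,1,2,5,6}:  v_{0} + v_{1} + v_{2} + v_{5} + v_{6} = 0 ; sig = (5;())
  P={0,1,4,5,6}:  v_{0} + v_{1} + v_{4} + v_{5} + v_{6} = v_{3} ; sig = (5;(1))

Hence PRS(X_Σ) =
    (2;())
    (2;(1))
    (2;(1,1,1))
    (2;(1,1,1,1))
    (2;(1,1,2))
    (3;(2))
    (4;(1))
    (5;())
    (5;(1))


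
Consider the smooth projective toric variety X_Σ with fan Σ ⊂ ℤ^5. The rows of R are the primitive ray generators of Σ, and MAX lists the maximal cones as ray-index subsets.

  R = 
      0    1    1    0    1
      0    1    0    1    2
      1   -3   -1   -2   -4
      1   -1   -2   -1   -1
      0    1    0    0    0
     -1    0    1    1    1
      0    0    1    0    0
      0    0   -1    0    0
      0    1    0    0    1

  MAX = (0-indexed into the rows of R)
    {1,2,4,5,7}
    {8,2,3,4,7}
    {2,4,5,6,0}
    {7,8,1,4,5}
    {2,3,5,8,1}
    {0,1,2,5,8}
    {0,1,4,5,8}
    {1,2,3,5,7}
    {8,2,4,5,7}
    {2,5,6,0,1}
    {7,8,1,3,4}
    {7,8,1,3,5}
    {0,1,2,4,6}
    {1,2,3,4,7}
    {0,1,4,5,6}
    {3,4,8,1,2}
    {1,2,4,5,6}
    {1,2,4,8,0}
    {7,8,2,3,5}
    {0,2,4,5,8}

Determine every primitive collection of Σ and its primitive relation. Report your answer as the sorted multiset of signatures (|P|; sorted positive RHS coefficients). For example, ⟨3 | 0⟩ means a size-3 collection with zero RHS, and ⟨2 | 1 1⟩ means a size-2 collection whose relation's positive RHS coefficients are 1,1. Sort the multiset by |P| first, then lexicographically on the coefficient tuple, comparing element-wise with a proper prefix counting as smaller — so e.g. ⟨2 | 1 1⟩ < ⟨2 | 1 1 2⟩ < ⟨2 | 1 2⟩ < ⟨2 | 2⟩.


9 minimal non-faces of Δ(Σ) (on 9 rays):

  P = {6,7}:  v_{6} + v_{7} = 0  ⟹  sig = ⟨2 | 0⟩
  P = {0,7}:  v_{0} + v_{7} = v_{8}  ⟹  sig = ⟨2 | 1⟩
  P = {6,8}:  v_{6} + v_{8} = v_{0}  ⟹  sig = ⟨2 | 1⟩
  P = {3,6}:  v_{3} + v_{6} = v_{1} + v_{2} + v_{8}  ⟹  sig = ⟨2 | 1 1 1⟩
  P = {0,3}:  v_{0} + v_{3} = v_{1} + v_{2} + 2·v_{8}  ⟹  sig = ⟨2 | 1 1 2⟩
  P = {3,4,5}:  v_{3} + v_{4} + v_{5} = v_{7}  ⟹  sig = ⟨3 | 1⟩
  P = {1,2,7,8}:  v_{1} + v_{2} + v_{7} + v_{8} = v_{3}  ⟹  sig = ⟨4 | 1⟩
  P = {1,2,4,5,8}:  v_{1} + v_{2} + v_{4} + v_{5} + v_{8} = 0  ⟹  sig = ⟨5 | 0⟩
  P = {0,1,2,4,5}:  v_{0} + v_{1} + v_{2} + v_{4} + v_{5} = v_{6}  ⟹  sig = ⟨5 | 1⟩

Signatures (|P|; sorted positive RHS coefficients), sorted:
[⟨2 | 0⟩, ⟨2 | 1⟩, ⟨2 | 1⟩, ⟨2 | 1 1 1⟩, ⟨2 | 1 1 2⟩, ⟨3 | 1⟩, ⟨4 | 1⟩, ⟨5 | 0⟩, ⟨5 | 1⟩]


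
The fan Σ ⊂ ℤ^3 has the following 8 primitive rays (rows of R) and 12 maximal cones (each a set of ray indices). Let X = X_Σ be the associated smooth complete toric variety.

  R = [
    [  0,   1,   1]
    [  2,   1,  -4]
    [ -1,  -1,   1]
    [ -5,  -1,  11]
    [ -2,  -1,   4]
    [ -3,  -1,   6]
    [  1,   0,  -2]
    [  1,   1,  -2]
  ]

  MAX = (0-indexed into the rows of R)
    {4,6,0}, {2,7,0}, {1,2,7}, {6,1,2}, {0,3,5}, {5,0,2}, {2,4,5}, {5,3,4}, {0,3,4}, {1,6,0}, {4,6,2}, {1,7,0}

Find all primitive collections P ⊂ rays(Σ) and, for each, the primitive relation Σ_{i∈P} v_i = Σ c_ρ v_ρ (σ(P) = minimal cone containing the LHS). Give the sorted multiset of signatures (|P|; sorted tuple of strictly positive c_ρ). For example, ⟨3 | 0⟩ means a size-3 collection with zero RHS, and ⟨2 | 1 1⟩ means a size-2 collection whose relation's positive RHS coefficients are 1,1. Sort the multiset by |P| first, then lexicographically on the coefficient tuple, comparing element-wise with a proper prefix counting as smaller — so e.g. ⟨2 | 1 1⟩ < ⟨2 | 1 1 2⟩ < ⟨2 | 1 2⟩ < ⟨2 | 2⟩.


Primitive collections (14):

  • {1,4}:  v_{1} + v_{4} = 0 ; sig = ⟨2 | 0⟩
  • {5,6}:  v_{5} + v_{6} = v_{4} ; sig = ⟨2 | 1⟩
  • {6,7}:  v_{6} + v_{7} = v_{1} ; sig = ⟨2 | 1⟩
  • {1,3}:  v_{1} + v_{3} = v_{0} + v_{5} ; sig = ⟨2 | 1 1⟩
  • {1,5}:  v_{1} + v_{5} = v_{0} + v_{2} ; sig = ⟨2 | 1 1⟩
  • {4,7}:  v_{4} + v_{7} = v_{0} + v_{2} ; sig = ⟨2 | 1 1⟩
  • {3,7}:  v_{3} + v_{7} = 2·v_{0} + v_{2} + v_{5} ; sig = ⟨2 | 1 1 2⟩
  • {3,6}:  v_{3} + v_{6} = v_{0} + 2·v_{4} ; sig = ⟨2 | 1 2⟩
  • {2,3}:  v_{2} + v_{3} = 2·v_{5} ; sig = ⟨2 | 2⟩
  • {5,7}:  v_{5} + v_{7} = 2·v_{0} + 2·v_{2} ; sig = ⟨2 | 2 2⟩
  • {0,2,6}:  v_{0} + v_{2} + v_{6} = 0 ; sig = ⟨3 | 0⟩
  • {0,1,2}:  v_{0} + v_{1} + v_{2} = v_{7} ; sig = ⟨3 | 1⟩
  • {0,2,4}:  v_{0} + v_{2} + v_{4} = v_{5} ; sig = ⟨3 | 1⟩
  • {0,4,5}:  v_{0} + v_{4} + v_{5} = v_{3} ; sig = ⟨3 | 1⟩

Sorted signature multiset PRS(X):
[⟨2 | 0⟩, ⟨2 | 1⟩, ⟨2 | 1⟩, ⟨2 | 1 1⟩, ⟨2 | 1 1⟩, ⟨2 | 1 1⟩, ⟨2 | 1 1 2⟩, ⟨2 | 1 2⟩, ⟨2 | 2⟩, ⟨2 | 2 2⟩, ⟨3 | 0⟩, ⟨3 | 1⟩, ⟨3 | 1⟩, ⟨3 | 1⟩]


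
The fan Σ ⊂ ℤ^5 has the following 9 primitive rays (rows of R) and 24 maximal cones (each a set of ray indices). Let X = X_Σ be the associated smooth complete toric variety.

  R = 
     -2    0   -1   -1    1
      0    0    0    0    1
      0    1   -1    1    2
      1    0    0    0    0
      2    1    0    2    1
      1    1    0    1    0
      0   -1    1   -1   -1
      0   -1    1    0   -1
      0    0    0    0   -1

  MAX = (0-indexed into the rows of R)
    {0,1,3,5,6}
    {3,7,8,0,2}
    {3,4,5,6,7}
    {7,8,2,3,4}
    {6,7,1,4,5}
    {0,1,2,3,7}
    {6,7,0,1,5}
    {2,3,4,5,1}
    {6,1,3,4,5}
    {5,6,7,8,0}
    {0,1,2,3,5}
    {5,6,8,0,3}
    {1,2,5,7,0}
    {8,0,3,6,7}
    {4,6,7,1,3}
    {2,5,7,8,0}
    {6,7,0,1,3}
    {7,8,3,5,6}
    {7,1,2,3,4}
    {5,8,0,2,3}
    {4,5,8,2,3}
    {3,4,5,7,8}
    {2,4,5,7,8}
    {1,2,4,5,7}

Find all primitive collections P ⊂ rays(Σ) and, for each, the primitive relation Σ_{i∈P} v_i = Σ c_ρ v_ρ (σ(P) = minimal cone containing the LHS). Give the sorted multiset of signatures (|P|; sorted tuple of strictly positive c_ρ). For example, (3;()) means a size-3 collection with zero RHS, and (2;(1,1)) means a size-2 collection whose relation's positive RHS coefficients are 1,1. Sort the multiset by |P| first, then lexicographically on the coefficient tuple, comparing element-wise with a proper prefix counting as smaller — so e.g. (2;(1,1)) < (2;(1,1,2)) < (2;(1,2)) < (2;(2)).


7 collections generate NE(X_Σ); each relation:

  P = {1,8}:  v_{1} + v_{8} = 0 — sig = (2;())
  P = {0,4}:  v_{0} + v_{4} = v_{2} — sig = (2;(1))
  P = {2,6}:  v_{2} + v_{6} = v_{1} — sig = (2;(1))
  P = {4,6,8}:  v_{4} + v_{6} + v_{8} = v_{3} + v_{5} + v_{7} — sig = (3;(1,1,1))
  P = {0,3,5,7}:  v_{0} + v_{3} + v_{5} + v_{7} = 0 — sig = (4;())
  P = {2,3,5,7}:  v_{2} + v_{3} + v_{5} + v_{7} = v_{4} — sig = (4;(1))
  P = {1,3,5,7}:  v_{1} + v_{3} + v_{5} + v_{7} = v_{4} + v_{6} — sig = (4;(1,1))

Sorted signature multiset PRS(X):
{ (2;()),  (2;(1)) ×2,  (3;(1,1,1)),  (4;()),  (4;(1)),  (4;(1,1)) }


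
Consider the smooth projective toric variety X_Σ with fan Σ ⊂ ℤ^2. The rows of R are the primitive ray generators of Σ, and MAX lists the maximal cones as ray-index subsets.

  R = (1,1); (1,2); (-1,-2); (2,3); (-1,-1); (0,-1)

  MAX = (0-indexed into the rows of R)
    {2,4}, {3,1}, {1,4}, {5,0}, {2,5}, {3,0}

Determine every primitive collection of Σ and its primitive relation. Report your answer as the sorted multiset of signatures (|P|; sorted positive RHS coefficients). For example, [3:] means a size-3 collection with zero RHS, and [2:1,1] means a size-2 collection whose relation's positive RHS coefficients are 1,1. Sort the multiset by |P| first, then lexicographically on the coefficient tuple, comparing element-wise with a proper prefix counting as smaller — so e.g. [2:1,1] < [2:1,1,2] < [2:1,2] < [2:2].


Primitive collections (9):

  • {0,4}:  v_{0} + v_{4} = 0 — sig = [2:]
  • {1,2}:  v_{1} + v_{2} = 0 — sig = [2:]
  • {0,1}:  v_{0} + v_{1} = v_{3} — sig = [2:1]
  • {0,2}:  v_{0} + v_{2} = v_{5} — sig = [2:1]
  • {1,5}:  v_{1} + v_{5} = v_{0} — sig = [2:1]
  • {2,3}:  v_{2} + v_{3} = v_{0} — sig = [2:1]
  • {3,4}:  v_{3} + v_{4} = v_{1} — sig = [2:1]
  • {4,5}:  v_{4} + v_{5} = v_{2} — sig = [2:1]
  • {3,5}:  v_{3} + v_{5} = 2·v_{0} — sig = [2:2]

so the primitive-relation signature multiset is
    |P|=2: 9 collections, coeffs (), (), (1), (1), (1), (1), (1), (1), (2)


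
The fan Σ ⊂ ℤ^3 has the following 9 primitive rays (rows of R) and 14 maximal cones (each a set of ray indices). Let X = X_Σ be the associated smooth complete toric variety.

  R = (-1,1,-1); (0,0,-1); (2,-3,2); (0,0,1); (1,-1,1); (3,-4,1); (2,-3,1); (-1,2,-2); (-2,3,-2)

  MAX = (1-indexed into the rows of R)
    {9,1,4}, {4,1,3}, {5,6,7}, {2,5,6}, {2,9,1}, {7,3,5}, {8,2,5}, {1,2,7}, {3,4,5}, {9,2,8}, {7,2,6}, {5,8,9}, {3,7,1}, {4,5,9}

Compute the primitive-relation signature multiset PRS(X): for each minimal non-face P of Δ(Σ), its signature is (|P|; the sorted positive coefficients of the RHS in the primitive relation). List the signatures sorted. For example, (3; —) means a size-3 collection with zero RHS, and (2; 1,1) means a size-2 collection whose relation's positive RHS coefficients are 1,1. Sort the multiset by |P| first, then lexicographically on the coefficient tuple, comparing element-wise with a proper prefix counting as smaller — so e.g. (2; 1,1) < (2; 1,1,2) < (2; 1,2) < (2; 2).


Δ(Σ) — 9 vertices, 17 min non-faces:

  P = {1,5}:  v_{1} + v_{5} = 0  →  sig = (2; —)
  P = {2,4}:  v_{2} + v_{4} = 0  →  sig = (2; —)
  P = {3,9}:  v_{3} + v_{9} = 0  →  sig = (2; —)
  P = {2,3}:  v_{2} + v_{3} = v_{7}  →  sig = (2; 1)
  P = {4,7}:  v_{4} + v_{7} = v_{3}  →  sig = (2; 1)
  P = {7,9}:  v_{7} + v_{9} = v_{2}  →  sig = (2; 1)
  P = {1,6}:  v_{1} + v_{6} = v_{2} + v_{7}  →  sig = (2; 1,1)
  P = {1,8}:  v_{1} + v_{8} = v_{2} + v_{9}  →  sig = (2; 1,1)
  P = {3,8}:  v_{3} + v_{8} = v_{2} + v_{5}  →  sig = (2; 1,1)
  P = {4,6}:  v_{4} + v_{6} = v_{5} + v_{7}  →  sig = (2; 1,1)
  P = {4,8}:  v_{4} + v_{8} = v_{5} + v_{9}  →  sig = (2; 1,1)
  P = {3,6}:  v_{3} + v_{6} = v_{5} + 2·v_{7}  →  sig = (2; 1,2)
  P = {6,9}:  v_{6} + v_{9} = 2·v_{2} + v_{5}  →  sig = (2; 1,2)
  P = {7,8}:  v_{7} + v_{8} = 2·v_{2} + v_{5}  →  sig = (2; 1,2)
  P = {6,8}:  v_{6} + v_{8} = 3·v_{2} + 2·v_{5}  →  sig = (2; 2,3)
  P = {2,5,7}:  v_{2} + v_{5} + v_{7} = v_{6}  →  sig = (3; 1)
  P = {2,5,9}:  v_{2} + v_{5} + v_{9} = v_{8}  →  sig = (3; 1)

Signatures (|P|; sorted positive RHS coefficients), sorted:
{ (2; —) ×3,  (2; 1) ×3,  (2; 1,1) ×5,  (2; 1,2) ×3,  (2; 2,3),  (3; 1) ×2 }


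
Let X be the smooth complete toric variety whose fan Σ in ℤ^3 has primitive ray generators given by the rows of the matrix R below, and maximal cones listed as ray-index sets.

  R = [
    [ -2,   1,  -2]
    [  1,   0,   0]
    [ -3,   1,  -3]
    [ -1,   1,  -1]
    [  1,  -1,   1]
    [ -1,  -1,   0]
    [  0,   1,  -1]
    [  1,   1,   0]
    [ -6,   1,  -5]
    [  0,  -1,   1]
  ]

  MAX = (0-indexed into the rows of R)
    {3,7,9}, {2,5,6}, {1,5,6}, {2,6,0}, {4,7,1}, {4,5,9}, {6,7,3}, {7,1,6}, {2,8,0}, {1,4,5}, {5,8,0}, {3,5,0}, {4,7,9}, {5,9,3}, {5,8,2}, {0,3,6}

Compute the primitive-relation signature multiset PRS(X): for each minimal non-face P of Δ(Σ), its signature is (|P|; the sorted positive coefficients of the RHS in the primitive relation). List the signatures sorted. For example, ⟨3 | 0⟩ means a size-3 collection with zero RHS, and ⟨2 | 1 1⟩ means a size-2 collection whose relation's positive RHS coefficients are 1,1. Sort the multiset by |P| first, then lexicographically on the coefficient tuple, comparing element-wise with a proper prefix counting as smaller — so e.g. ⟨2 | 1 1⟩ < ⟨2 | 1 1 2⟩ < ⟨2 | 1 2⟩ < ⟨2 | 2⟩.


Primitive collections (24):

  P = {3,4}:  v_{3} + v_{4} = 0  ⟹  sig = ⟨2 | 0⟩
  P = {5,7}:  v_{5} + v_{7} = 0  ⟹  sig = ⟨2 | 0⟩
  P = {6,9}:  v_{6} + v_{9} = 0  ⟹  sig = ⟨2 | 0⟩
  P = {1,3}:  v_{1} + v_{3} = v_{6}  ⟹  sig = ⟨2 | 1⟩
  P = {1,9}:  v_{1} + v_{9} = v_{4}  ⟹  sig = ⟨2 | 1⟩
  P = {4,6}:  v_{4} + v_{6} = v_{1}  ⟹  sig = ⟨2 | 1⟩
  P = {0,4}:  v_{0} + v_{4} = v_{5} + v_{6}  ⟹  sig = ⟨2 | 1 1⟩
  P = {0,7}:  v_{0} + v_{7} = v_{3} + v_{6}  ⟹  sig = ⟨2 | 1 1⟩
  P = {0,9}:  v_{0} + v_{9} = v_{3} + v_{5}  ⟹  sig = ⟨2 | 1 1⟩
  P = {2,7}:  v_{2} + v_{7} = v_{0} + v_{6}  ⟹  sig = ⟨2 | 1 1⟩
  P = {2,9}:  v_{2} + v_{9} = v_{0} + v_{5}  ⟹  sig = ⟨2 | 1 1⟩
  P = {7,8}:  v_{7} + v_{8} = v_{0} + v_{2}  ⟹  sig = ⟨2 | 1 1⟩
  P = {4,8}:  v_{4} + v_{8} = v_{2} + 2·v_{5} + v_{6}  ⟹  sig = ⟨2 | 1 1 2⟩
  P = {0,1}:  v_{0} + v_{1} = v_{5} + 2·v_{6}  ⟹  sig = ⟨2 | 1 2⟩
  P = {1,8}:  v_{1} + v_{8} = v_{2} + 2·v_{5} + 2·v_{6}  ⟹  sig = ⟨2 | 1 2 2⟩
  P = {3,8}:  v_{3} + v_{8} = 3·v_{0} + v_{5}  ⟹  sig = ⟨2 | 1 3⟩
  P = {2,3}:  v_{2} + v_{3} = 2·v_{0}  ⟹  sig = ⟨2 | 2⟩
  P = {6,8}:  v_{6} + v_{8} = 2·v_{2}  ⟹  sig = ⟨2 | 2⟩
  P = {2,4}:  v_{2} + v_{4} = 2·v_{5} + 2·v_{6}  ⟹  sig = ⟨2 | 2 2⟩
  P = {8,9}:  v_{8} + v_{9} = 2·v_{0} + 2·v_{5}  ⟹  sig = ⟨2 | 2 2⟩
  P = {1,2}:  v_{1} + v_{2} = 2·v_{5} + 3·v_{6}  ⟹  sig = ⟨2 | 2 3⟩
  P = {0,2,5}:  v_{0} + v_{2} + v_{5} = v_{8}  ⟹  sig = ⟨3 | 1⟩
  P = {0,5,6}:  v_{0} + v_{5} + v_{6} = v_{2}  ⟹  sig = ⟨3 | 1⟩
  P = {3,5,6}:  v_{3} + v_{5} + v_{6} = v_{0}  ⟹  sig = ⟨3 | 1⟩

Sorted signature multiset PRS(X):
    ⟨2 | 0⟩
    ⟨2 | 0⟩
    ⟨2 | 0⟩
    ⟨2 | 1⟩
    ⟨2 | 1⟩
    ⟨2 | 1⟩
    ⟨2 | 1 1⟩
    ⟨2 | 1 1⟩
    ⟨2 | 1 1⟩
    ⟨2 | 1 1⟩
    ⟨2 | 1 1⟩
    ⟨2 | 1 1⟩
    ⟨2 | 1 1 2⟩
    ⟨2 | 1 2⟩
    ⟨2 | 1 2 2⟩
    ⟨2 | 1 3⟩
    ⟨2 | 2⟩
    ⟨2 | 2⟩
    ⟨2 | 2 2⟩
    ⟨2 | 2 2⟩
    ⟨2 | 2 3⟩
    ⟨3 | 1⟩
    ⟨3 | 1⟩
    ⟨3 | 1⟩
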